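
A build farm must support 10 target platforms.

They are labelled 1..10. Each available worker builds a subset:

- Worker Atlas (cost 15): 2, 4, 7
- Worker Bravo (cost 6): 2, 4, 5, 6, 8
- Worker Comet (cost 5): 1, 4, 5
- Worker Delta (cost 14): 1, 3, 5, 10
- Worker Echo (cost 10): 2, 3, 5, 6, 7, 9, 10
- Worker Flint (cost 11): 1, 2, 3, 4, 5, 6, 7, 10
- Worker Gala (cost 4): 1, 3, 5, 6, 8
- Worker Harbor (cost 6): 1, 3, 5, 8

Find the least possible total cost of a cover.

19

Comet, Echo, Gala together cover every platform (Comet ∪ Echo ∪ Gala = {1, 2, 3, 4, 5, 6, 7, 8, 9, 10}); total cost 5 + 10 + 4 = 19.
No covering selection has total cost below 19.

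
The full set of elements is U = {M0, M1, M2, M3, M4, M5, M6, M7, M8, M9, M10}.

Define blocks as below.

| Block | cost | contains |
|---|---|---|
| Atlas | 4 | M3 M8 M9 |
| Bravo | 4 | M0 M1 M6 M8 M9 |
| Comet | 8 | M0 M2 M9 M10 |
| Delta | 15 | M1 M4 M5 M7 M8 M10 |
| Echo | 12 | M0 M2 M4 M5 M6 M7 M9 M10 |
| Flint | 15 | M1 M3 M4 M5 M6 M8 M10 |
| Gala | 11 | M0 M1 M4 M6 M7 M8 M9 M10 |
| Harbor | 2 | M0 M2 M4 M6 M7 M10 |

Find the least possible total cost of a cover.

Atlas, Bravo, Echo together cover every element (Atlas ∪ Bravo ∪ Echo = {M0, M1, M2, M3, M4, M5, M6, M7, M8, M9, M10}); total cost 4 + 4 + 12 = 20.
The greedy pick Harbor, Atlas, Bravo, Echo costs 22; no covering selection beats 20.

20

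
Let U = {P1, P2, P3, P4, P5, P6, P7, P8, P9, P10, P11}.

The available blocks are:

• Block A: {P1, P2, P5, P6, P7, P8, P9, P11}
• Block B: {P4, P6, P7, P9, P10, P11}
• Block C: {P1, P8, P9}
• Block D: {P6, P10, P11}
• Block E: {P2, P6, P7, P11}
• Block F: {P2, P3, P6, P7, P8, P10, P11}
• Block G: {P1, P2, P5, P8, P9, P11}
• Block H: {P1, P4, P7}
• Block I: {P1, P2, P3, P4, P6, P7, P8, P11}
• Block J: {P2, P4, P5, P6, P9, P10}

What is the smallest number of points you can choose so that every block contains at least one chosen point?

Take T = {P1, P6}. Each listed block contains at least one of these, so T is a hitting set of size 2.
The blocks C, D are pairwise disjoint, so any hitting set needs a separate point for each — at least 2. Hence 2 is optimal.

2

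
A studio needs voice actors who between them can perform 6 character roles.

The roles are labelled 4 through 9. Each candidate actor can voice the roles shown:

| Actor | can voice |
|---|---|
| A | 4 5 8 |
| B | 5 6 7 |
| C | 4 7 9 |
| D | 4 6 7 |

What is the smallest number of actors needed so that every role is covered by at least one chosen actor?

A and B and C together: A ∪ B ∪ C = {4, 5, 6, 7, 8, 9} — every role is covered.
Only A contains 8, so A is forced; the remaining 3 roles need at least 2 more actors (each remaining actor adds at most 2) — so at least 3 actors are needed, and 3 is optimal.

3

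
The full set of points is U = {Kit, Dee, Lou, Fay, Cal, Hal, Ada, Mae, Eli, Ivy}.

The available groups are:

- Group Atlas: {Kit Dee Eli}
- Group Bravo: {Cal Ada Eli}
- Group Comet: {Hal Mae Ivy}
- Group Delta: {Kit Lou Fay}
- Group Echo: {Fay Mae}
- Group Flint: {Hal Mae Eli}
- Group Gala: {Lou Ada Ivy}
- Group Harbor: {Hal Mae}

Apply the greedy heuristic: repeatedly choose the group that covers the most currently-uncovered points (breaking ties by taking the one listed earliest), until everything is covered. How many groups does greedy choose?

Greedy: pick Atlas (covers 3 new) → pick Comet (covers 3 new) → pick Bravo (covers 2 new) → pick Delta (covers 2 new). Total picks: 4.

4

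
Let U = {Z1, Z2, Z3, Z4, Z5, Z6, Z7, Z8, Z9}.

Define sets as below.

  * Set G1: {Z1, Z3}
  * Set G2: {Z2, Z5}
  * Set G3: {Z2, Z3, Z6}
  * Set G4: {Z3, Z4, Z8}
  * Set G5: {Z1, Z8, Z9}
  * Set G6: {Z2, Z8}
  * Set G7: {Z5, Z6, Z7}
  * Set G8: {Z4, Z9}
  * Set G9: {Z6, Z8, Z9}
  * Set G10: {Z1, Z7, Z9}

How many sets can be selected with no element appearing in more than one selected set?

4

G1, G6, G7, G8 are pairwise disjoint (G1={Z1,Z3}; G6={Z2,Z8}; G7={Z5,Z6,Z7}; G8={Z4,Z9}).
Every remaining set overlaps one of these, and no 5 of the listed sets are pairwise disjoint, so 4 is the maximum.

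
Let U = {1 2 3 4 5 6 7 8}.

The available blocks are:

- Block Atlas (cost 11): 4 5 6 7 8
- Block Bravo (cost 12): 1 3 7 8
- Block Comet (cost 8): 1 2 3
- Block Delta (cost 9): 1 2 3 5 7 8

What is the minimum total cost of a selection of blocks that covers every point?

19

Atlas, Comet together cover every point (Atlas ∪ Comet = {1, 2, 3, 4, 5, 6, 7, 8}); total cost 11 + 8 = 19.
The greedy pick Delta, Atlas costs 20; no covering selection beats 19.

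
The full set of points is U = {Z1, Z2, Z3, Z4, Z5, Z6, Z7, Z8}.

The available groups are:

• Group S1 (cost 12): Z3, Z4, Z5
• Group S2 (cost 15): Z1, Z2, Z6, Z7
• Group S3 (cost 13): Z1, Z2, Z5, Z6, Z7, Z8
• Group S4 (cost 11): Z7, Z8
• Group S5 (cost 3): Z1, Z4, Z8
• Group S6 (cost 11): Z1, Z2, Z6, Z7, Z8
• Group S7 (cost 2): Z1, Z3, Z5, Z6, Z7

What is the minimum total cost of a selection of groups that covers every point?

16

S5, S6, S7 together cover every point (S5 ∪ S6 ∪ S7 = {Z1, Z2, Z3, Z4, Z5, Z6, Z7, Z8}); total cost 3 + 11 + 2 = 16.
No covering selection has total cost below 16.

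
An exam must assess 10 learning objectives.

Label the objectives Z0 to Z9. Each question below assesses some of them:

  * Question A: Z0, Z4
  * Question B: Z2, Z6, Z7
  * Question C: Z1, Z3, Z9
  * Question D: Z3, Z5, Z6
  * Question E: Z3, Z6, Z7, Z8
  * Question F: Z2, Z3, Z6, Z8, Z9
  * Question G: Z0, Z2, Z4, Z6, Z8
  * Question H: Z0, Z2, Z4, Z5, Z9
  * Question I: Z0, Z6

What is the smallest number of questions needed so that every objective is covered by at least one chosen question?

3

Take {C, E, H}. Their union is {Z0, Z1, Z2, Z3, Z4, Z5, Z6, Z7, Z8, Z9}, which is all 10 objectives.
Only C contains Z1, so C is forced; the remaining 7 objectives need at least 2 more questions (each remaining question adds at most 5) — so at least 3 questions are needed, and 3 is optimal.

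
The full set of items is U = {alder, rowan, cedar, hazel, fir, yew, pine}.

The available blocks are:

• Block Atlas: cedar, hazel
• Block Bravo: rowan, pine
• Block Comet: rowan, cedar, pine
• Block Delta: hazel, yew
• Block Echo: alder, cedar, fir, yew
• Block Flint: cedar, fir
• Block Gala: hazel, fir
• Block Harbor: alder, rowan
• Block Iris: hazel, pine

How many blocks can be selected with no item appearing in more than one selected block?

Flint, Harbor, Iris are pairwise disjoint (Flint={cedar,fir}; Harbor={alder,rowan}; Iris={hazel,pine}).
Every remaining block overlaps one of these, and no 4 of the listed blocks are pairwise disjoint, so 3 is the maximum.

3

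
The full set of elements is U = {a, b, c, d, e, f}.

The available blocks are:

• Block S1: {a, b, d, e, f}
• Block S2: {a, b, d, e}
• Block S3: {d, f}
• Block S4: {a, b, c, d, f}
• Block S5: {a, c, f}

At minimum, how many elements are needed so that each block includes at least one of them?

The 2 elements {e, f} hit every block.
No single element lies in every block, so at least 2 are needed and 2 is optimal.

2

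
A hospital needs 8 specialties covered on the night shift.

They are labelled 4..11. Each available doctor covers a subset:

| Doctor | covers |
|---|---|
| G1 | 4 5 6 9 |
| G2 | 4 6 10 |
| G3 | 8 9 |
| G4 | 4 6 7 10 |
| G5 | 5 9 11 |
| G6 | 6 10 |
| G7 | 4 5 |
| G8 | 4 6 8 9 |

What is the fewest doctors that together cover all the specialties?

3

G4 and G5 and G8 together: G4 ∪ G5 ∪ G8 = {4, 5, 6, 7, 8, 9, 10, 11} — every specialty is covered.
Only G4 contains 7, so G4 is forced; the remaining 4 specialties need at least 2 more doctors (each remaining doctor adds at most 3) — so at least 3 doctors are needed, and 3 is optimal.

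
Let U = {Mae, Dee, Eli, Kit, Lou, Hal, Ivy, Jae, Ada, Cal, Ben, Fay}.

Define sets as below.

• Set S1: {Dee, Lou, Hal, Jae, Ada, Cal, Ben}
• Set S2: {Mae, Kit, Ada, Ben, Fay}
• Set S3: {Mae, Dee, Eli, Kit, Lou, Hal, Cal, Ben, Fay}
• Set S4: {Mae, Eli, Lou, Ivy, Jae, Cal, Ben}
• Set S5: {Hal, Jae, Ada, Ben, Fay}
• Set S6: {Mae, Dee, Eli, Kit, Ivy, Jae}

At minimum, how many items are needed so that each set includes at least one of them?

The 2 items {Ivy, Ben} hit every set.
No single item lies in every set, so at least 2 are needed and 2 is optimal.

2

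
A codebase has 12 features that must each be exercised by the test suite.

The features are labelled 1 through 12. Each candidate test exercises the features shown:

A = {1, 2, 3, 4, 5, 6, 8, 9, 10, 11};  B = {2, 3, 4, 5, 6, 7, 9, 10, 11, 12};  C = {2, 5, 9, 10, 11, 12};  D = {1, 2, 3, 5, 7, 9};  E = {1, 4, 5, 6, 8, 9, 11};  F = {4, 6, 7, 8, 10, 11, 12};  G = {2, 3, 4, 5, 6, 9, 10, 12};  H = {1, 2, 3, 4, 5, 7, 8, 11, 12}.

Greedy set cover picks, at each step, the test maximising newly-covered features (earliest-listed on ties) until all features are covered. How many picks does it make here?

Greedy: pick A (covers 10 new) → pick B (covers 2 new). Total picks: 2.

2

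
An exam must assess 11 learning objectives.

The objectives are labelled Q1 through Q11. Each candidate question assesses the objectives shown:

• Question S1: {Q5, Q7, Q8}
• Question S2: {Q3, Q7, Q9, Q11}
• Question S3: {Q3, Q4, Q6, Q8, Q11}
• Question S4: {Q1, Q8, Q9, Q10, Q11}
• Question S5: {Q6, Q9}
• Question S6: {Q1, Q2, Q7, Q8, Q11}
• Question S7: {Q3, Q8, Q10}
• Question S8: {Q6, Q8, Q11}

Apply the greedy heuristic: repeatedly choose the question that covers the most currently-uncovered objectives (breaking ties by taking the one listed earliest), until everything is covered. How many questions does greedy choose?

Greedy: pick S3 (covers 5 new) → pick S4 (covers 3 new) → pick S1 (covers 2 new) → pick S6 (covers 1 new). Total picks: 4.

4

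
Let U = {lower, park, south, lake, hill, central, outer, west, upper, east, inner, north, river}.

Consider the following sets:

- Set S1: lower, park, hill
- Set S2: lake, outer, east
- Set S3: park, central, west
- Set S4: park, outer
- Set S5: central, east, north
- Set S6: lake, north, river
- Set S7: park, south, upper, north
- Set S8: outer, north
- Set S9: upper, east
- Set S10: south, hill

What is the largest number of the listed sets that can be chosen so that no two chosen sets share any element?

S4, S6, S9, S10 are pairwise disjoint (S4={park,outer}; S6={lake,north,river}; S9={upper,east}; S10={south,hill}).
Every remaining set overlaps one of these, and no 5 of the listed sets are pairwise disjoint, so 4 is the maximum.

4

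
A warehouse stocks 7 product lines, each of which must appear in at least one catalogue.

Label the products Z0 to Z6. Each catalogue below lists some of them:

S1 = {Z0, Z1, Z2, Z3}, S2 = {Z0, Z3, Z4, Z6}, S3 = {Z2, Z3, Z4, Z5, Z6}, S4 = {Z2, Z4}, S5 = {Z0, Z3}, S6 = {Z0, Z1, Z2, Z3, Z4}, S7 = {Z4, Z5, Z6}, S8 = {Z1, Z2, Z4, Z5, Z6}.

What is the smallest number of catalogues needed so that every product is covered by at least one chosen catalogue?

2

S1 and S7 together: S1 ∪ S7 = {Z0, Z1, Z2, Z3, Z4, Z5, Z6} — every product is covered.
No single catalogue has all 7 products (the largest, S3, has 5), so 2 is optimal.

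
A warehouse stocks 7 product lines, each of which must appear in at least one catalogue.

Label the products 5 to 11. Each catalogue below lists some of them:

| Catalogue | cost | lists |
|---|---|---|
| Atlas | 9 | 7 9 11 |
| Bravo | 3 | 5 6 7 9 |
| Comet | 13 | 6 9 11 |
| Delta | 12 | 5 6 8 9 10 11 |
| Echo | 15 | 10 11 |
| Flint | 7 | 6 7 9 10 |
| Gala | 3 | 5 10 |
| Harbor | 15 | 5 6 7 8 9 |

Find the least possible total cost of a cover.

15

Bravo, Delta together cover every product (Bravo ∪ Delta = {5, 6, 7, 8, 9, 10, 11}); total cost 3 + 12 = 15.
The greedy pick Bravo, Gala, Delta costs 18; no covering selection beats 15.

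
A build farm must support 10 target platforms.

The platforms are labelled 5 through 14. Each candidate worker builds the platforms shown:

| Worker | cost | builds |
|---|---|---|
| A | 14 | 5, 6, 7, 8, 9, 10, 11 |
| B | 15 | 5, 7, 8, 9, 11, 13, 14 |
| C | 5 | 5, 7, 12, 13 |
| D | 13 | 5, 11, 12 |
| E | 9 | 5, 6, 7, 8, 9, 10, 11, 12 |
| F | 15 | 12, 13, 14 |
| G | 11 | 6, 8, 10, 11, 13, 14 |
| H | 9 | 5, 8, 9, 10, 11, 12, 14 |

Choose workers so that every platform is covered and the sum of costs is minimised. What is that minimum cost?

20

E, G together cover every platform (E ∪ G = {5, 6, 7, 8, 9, 10, 11, 12, 13, 14}); total cost 9 + 11 = 20.
The greedy pick E, C, H costs 23; no covering selection beats 20.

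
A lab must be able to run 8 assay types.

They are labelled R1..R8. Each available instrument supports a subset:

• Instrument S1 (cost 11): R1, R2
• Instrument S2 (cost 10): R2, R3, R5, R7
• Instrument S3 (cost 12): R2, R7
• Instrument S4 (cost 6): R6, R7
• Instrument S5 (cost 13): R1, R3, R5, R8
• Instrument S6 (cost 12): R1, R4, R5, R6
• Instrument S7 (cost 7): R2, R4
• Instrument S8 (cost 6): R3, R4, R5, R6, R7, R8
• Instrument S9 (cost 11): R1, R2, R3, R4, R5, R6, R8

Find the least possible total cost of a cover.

17

S4, S9 together cover every assay (S4 ∪ S9 = {R1, R2, R3, R4, R5, R6, R7, R8}); total cost 6 + 11 = 17.
No covering selection has total cost below 17.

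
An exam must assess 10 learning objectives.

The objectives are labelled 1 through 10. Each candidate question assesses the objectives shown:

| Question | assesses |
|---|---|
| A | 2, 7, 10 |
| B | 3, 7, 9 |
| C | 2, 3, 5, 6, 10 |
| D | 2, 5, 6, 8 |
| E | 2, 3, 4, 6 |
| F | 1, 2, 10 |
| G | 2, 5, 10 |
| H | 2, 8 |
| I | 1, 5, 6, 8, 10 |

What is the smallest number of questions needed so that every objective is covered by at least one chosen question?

Take {B, E, I}. Their union is {1, 2, 3, 4, 5, 6, 7, 8, 9, 10}, which is all 10 objectives.
Only E contains 4, so E is forced; the remaining 6 objectives need at least 2 more questions (each remaining question adds at most 4) — so at least 3 questions are needed, and 3 is optimal.

3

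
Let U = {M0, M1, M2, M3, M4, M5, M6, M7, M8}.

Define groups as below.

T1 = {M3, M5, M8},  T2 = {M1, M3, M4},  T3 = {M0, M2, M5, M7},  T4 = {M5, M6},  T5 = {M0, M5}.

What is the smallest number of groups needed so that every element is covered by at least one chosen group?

Take {T1, T2, T3, T4}. Their union is {M0, M1, M2, M3, M4, M5, M6, M7, M8}, which is all 9 elements.
Only T4 contains M6, so T4 is forced; the remaining 7 elements need at least 3 more groups (each remaining group adds at most 3) — so at least 4 groups are needed, and 4 is optimal.

4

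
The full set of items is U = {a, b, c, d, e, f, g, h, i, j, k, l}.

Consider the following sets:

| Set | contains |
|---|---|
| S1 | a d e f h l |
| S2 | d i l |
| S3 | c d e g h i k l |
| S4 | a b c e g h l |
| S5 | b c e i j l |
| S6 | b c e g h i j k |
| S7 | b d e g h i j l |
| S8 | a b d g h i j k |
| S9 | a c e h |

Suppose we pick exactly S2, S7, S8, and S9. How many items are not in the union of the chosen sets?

1

Union of S2, S7, S8, S9 = {a, b, c, d, e, g, h, i, j, k, l}.
Not covered: f — 1 item.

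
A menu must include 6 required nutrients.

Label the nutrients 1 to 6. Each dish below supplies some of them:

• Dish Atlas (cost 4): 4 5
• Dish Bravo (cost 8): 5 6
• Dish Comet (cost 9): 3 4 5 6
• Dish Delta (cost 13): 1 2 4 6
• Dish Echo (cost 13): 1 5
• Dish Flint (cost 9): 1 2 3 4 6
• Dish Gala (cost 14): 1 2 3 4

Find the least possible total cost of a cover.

Atlas, Flint together cover every nutrient (Atlas ∪ Flint = {1, 2, 3, 4, 5, 6}); total cost 4 + 9 = 13.
No covering selection has total cost below 13.

13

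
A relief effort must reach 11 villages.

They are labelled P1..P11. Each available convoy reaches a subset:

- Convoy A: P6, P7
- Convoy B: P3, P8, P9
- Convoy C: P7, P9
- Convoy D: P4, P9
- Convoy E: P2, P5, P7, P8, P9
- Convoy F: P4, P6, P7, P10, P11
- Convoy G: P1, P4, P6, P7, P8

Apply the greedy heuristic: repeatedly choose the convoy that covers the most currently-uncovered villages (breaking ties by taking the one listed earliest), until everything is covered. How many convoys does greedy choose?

Greedy: pick E (covers 5 new) → pick F (covers 4 new) → pick B (covers 1 new) → pick G (covers 1 new). Total picks: 4.

4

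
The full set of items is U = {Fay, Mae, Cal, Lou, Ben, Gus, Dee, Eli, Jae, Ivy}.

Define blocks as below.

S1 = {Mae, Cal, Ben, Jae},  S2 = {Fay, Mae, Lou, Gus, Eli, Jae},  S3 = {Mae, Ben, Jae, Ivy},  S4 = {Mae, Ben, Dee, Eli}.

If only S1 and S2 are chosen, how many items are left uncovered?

2

Union of S1, S2 = {Fay, Mae, Cal, Lou, Ben, Gus, Eli, Jae}.
Not covered: Dee, Ivy — 2 items.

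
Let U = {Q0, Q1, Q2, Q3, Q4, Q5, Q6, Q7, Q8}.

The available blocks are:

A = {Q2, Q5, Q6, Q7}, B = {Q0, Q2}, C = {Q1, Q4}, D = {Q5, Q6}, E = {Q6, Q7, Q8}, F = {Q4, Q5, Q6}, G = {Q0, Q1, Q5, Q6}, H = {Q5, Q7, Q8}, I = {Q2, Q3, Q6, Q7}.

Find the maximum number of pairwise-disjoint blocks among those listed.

3

B, C, D are pairwise disjoint (B={Q0,Q2}; C={Q1,Q4}; D={Q5,Q6}).
Every remaining block overlaps one of these, and no 4 of the listed blocks are pairwise disjoint, so 3 is the maximum.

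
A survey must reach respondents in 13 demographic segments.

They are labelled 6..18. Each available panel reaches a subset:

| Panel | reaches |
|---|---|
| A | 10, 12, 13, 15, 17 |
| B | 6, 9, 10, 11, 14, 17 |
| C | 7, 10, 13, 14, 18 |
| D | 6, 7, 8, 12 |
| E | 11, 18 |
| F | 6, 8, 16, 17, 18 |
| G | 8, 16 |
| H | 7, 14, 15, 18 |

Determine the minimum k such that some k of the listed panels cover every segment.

4

A and B and C and G together: A ∪ B ∪ C ∪ G = {6, 7, 8, 9, 10, 11, 12, 13, 14, 15, 16, 17, 18} — every segment is covered.
Only B contains 9, so B is forced; the remaining 7 segments need at least 3 more panels (each remaining panel adds at most 3) — so at least 4 panels are needed, and 4 is optimal.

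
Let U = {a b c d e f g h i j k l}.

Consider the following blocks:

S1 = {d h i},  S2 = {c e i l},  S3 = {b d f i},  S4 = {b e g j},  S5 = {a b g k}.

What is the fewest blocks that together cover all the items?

S1, S2, S3, S4, and S5 cover everything between them: the union {a, b, c, d, e, f, g, h, i, j, k, l} is all of U.
No 4 of the 5 blocks cover everything (all 5 combinations miss at least one item), so 5 is optimal.

5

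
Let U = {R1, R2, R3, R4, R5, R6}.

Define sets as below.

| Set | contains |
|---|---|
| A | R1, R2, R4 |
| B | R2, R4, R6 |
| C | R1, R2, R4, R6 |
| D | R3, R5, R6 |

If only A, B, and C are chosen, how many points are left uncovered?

Union of A, B, C = {R1, R2, R4, R6}.
Not covered: R3, R5 — 2 points.

2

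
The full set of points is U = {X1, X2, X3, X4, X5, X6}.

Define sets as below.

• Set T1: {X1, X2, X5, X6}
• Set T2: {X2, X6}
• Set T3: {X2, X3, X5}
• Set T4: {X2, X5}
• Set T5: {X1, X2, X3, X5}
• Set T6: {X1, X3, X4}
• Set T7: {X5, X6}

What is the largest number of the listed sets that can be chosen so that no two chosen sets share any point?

2

T2, T6 are pairwise disjoint (T2={X2,X6}; T6={X1,X3,X4}).
Every remaining set overlaps one of these, and no 3 of the listed sets are pairwise disjoint, so 2 is the maximum.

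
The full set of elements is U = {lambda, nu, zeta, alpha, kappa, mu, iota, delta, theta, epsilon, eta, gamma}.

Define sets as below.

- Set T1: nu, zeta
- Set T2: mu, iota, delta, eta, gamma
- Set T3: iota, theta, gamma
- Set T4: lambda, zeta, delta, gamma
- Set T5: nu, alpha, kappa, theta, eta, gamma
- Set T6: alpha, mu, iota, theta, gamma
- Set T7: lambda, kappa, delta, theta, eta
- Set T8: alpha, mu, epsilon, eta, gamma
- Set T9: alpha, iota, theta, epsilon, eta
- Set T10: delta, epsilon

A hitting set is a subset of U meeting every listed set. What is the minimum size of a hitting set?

4

The 4 elements {zeta, delta, eta, gamma} hit every set.
No choice of 3 elements meets every set, so 4 is the minimum.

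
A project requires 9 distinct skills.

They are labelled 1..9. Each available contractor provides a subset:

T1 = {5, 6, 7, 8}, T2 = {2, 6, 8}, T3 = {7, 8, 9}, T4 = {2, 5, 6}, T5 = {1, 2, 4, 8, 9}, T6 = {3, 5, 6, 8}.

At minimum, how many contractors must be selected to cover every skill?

Take {T1, T5, T6}. Their union is {1, 2, 3, 4, 5, 6, 7, 8, 9}, which is all 9 skills.
Only T5 contains 1, so T5 is forced; the remaining 4 skills need at least 2 more contractors (each remaining contractor adds at most 3) — so at least 3 contractors are needed, and 3 is optimal.

3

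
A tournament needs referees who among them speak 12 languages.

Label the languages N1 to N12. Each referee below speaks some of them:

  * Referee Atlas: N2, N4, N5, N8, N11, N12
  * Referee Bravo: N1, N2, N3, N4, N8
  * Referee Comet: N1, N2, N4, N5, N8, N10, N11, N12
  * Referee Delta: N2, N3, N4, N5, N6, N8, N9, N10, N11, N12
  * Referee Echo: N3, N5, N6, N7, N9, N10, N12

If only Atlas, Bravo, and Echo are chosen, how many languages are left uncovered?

Union of Atlas, Bravo, Echo = {N1, N2, N3, N4, N5, N6, N7, N8, N9, N10, N11, N12} — that's every language, so 0 are uncovered.

0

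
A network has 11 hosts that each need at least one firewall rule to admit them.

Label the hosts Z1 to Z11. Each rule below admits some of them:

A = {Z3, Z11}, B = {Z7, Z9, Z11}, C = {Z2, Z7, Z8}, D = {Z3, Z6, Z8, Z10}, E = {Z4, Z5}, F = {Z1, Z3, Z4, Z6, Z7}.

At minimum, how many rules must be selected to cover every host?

5

B and C and D and E and F together: B ∪ C ∪ D ∪ E ∪ F = {Z1, Z2, Z3, Z4, Z5, Z6, Z7, Z8, Z9, Z10, Z11} — every host is covered.
No 4 of the 6 rules cover everything (all 15 combinations miss at least one host), so 5 is optimal.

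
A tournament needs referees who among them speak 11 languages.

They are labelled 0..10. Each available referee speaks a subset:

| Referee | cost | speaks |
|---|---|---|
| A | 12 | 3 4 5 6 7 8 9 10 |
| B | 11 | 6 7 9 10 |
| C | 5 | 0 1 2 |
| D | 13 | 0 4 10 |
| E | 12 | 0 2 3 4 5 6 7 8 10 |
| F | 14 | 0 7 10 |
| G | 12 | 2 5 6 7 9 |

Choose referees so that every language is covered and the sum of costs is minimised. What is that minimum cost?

A, C together cover every language (A ∪ C = {0, 1, 2, 3, 4, 5, 6, 7, 8, 9, 10}); total cost 12 + 5 = 17.
The greedy pick E, C, B costs 28; no covering selection beats 17.

17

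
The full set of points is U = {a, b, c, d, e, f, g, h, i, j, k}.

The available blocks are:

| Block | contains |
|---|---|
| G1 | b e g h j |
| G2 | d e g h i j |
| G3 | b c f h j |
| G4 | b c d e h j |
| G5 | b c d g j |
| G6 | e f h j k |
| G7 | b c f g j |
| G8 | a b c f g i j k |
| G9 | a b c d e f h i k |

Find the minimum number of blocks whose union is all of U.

G7 and G9 cover everything between them: the union {a, b, c, d, e, f, g, h, i, j, k} is all of U.
No single block has all 11 points (the largest, G9, has 9), so 2 is optimal.

2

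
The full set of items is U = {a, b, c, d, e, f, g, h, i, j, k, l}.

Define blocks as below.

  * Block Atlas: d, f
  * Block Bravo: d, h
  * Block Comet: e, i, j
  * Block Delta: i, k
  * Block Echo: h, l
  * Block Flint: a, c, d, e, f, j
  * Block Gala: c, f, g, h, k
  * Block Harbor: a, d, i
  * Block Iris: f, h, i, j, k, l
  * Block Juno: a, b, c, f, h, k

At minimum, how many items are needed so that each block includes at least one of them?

Take T = {f, h, i}. Each listed block contains at least one of these, so T is a hitting set of size 3.
The blocks Atlas, Delta, Echo are pairwise disjoint, so any hitting set needs a separate item for each — at least 3. Hence 3 is optimal.

3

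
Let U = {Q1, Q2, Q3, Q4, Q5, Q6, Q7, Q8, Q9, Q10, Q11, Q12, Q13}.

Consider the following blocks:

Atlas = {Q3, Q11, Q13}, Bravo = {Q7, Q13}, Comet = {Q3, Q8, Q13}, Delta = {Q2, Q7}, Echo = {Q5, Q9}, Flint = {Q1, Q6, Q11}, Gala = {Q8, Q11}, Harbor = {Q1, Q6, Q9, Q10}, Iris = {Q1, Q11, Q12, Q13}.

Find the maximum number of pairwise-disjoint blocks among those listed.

4

Comet, Delta, Echo, Flint are pairwise disjoint (Comet={Q3,Q8,Q13}; Delta={Q2,Q7}; Echo={Q5,Q9}; Flint={Q1,Q6,Q11}).
Every remaining block overlaps one of these, and no 5 of the listed blocks are pairwise disjoint, so 4 is the maximum.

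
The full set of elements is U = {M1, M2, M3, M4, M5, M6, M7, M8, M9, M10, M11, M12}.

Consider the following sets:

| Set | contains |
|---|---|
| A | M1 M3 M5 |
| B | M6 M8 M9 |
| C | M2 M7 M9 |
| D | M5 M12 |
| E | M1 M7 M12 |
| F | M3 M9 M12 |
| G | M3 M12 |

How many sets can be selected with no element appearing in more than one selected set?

2

B, E are pairwise disjoint (B={M6,M8,M9}; E={M1,M7,M12}).
Every remaining set overlaps one of these, and no 3 of the listed sets are pairwise disjoint, so 2 is the maximum.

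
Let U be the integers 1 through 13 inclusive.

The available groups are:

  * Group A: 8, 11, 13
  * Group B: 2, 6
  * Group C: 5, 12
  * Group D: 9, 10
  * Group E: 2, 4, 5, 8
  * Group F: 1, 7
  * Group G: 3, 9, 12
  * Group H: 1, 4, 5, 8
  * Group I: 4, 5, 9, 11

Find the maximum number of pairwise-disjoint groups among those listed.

A, B, C, D, F are pairwise disjoint (A={8,11,13}; B={2,6}; C={5,12}; D={9,10}; F={1,7}).
Every remaining group overlaps one of these, and no 6 of the listed groups are pairwise disjoint, so 5 is the maximum.

5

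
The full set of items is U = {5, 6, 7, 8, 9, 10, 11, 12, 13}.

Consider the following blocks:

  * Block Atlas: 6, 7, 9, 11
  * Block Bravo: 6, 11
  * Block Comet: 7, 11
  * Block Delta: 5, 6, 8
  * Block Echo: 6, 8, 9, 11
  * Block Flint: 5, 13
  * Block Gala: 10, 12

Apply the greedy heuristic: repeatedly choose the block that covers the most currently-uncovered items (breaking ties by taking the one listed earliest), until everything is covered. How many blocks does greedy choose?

Greedy: pick Atlas (covers 4 new) → pick Delta (covers 2 new) → pick Gala (covers 2 new) → pick Flint (covers 1 new). Total picks: 4.

4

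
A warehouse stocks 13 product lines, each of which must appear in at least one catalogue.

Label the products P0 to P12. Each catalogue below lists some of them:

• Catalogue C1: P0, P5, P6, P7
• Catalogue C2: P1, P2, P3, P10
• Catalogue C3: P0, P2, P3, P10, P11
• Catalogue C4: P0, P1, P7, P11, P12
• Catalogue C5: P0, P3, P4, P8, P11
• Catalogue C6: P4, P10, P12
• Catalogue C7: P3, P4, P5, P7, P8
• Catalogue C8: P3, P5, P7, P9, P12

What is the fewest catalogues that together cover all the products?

4

C1 and C2 and C5 and C8 together: C1 ∪ C2 ∪ C5 ∪ C8 = {P0, P1, P2, P3, P4, P5, P6, P7, P8, P9, P10, P11, P12} — every product is covered.
Only C1 contains P6, so C1 is forced; the remaining 9 products need at least 3 more catalogues (each remaining catalogue adds at most 4) — so at least 4 catalogues are needed, and 4 is optimal.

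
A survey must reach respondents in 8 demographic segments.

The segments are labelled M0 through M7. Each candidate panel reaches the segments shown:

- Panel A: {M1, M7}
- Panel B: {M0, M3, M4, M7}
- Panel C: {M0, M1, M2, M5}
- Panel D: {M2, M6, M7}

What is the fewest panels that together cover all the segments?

B and C and D together: B ∪ C ∪ D = {M0, M1, M2, M3, M4, M5, M6, M7} — every segment is covered.
Only B contains M3, so B is forced; the remaining 4 segments need at least 2 more panels (each remaining panel adds at most 3) — so at least 3 panels are needed, and 3 is optimal.

3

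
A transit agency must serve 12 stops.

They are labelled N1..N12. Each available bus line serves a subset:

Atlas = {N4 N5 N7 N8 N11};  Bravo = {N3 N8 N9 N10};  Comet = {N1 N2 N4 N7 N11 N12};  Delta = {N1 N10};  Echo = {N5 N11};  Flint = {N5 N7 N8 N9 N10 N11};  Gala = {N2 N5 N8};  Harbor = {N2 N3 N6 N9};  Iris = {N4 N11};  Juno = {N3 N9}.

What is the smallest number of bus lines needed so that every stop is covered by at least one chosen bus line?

3

Take {Comet, Flint, Harbor}. Their union is {N1, N2, N3, N4, N5, N6, N7, N8, N9, N10, N11, N12}, which is all 12 stops.
Only Harbor contains N6, so Harbor is forced; the remaining 8 stops need at least 2 more bus lines (each remaining bus line adds at most 5) — so at least 3 bus lines are needed, and 3 is optimal.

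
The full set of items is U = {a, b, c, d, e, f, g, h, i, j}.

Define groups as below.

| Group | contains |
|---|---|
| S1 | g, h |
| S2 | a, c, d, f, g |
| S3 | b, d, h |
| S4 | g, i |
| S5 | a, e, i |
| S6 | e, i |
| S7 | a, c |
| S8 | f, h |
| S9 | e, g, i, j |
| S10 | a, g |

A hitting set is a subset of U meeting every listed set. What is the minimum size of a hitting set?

The 3 items {a, h, i} hit every group.
The groups S3, S4, S7 are pairwise disjoint, so any hitting set needs a separate item for each — at least 3. Hence 3 is optimal.

3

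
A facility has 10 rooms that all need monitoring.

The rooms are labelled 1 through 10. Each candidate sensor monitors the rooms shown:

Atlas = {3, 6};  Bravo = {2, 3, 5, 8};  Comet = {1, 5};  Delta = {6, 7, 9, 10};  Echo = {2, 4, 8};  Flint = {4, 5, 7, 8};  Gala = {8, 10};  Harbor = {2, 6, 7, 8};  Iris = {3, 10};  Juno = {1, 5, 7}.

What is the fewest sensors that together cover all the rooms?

Atlas and Comet and Delta and Echo together: Atlas ∪ Comet ∪ Delta ∪ Echo = {1, 2, 3, 4, 5, 6, 7, 8, 9, 10} — every room is covered.
No 3 of the 10 sensors cover everything (all 120 combinations miss at least one room), so 4 is optimal.

4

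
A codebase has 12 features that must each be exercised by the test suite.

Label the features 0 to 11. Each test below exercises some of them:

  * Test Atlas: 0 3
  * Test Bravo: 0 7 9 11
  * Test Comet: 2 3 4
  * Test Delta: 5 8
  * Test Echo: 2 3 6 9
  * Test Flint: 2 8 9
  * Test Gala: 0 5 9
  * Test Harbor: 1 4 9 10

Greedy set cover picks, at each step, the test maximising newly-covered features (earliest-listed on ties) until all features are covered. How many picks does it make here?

5

Greedy: pick Bravo (covers 4 new) → pick Comet (covers 3 new) → pick Delta (covers 2 new) → pick Harbor (covers 2 new) → pick Echo (covers 1 new). Total picks: 5.
(The true minimum cover uses only 4 tests, so greedy is not optimal here.)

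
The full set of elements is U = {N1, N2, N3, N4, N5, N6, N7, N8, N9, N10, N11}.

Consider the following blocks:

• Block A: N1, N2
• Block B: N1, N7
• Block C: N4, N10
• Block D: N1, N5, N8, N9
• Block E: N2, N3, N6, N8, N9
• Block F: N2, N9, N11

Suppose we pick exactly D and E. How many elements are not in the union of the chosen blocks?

Union of D, E = {N1, N2, N3, N5, N6, N8, N9}.
Not covered: N4, N7, N10, N11 — 4 elements.

4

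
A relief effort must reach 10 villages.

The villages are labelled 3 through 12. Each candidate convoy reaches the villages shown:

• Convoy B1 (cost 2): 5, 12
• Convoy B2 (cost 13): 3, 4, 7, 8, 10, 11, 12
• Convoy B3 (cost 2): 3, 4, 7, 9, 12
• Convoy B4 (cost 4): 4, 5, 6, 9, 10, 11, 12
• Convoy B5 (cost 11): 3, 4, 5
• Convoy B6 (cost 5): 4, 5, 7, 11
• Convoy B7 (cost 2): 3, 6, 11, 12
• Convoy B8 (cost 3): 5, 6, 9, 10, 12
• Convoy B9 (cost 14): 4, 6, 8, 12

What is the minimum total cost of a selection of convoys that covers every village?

B2, B8 together cover every village (B2 ∪ B8 = {3, 4, 5, 6, 7, 8, 9, 10, 11, 12}); total cost 13 + 3 = 16.
The greedy pick B3, B4, B2 costs 19; no covering selection beats 16.

16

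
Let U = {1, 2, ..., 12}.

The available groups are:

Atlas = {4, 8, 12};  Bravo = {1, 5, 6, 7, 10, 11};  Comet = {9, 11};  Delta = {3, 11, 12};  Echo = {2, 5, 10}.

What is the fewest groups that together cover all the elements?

Atlas and Bravo and Comet and Delta and Echo together: Atlas ∪ Bravo ∪ Comet ∪ Delta ∪ Echo = {1, 2, 3, 4, 5, 6, 7, 8, 9, 10, 11, 12} — every element is covered.
No 4 of the 5 groups cover everything (all 5 combinations miss at least one element), so 5 is optimal.

5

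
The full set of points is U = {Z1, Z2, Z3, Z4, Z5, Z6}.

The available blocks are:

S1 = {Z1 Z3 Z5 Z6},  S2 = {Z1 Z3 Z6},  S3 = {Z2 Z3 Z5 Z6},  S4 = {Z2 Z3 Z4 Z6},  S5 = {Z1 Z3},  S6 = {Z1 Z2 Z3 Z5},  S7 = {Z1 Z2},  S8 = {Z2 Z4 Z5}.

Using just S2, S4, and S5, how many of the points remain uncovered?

Union of S2, S4, S5 = {Z1, Z2, Z3, Z4, Z6}.
Not covered: Z5 — 1 point.

1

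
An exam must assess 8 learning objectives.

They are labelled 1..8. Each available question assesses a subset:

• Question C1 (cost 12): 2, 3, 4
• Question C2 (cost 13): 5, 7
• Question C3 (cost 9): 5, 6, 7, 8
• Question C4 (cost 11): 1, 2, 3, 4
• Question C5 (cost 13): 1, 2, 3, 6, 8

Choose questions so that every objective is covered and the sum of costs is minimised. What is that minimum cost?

C3, C4 together cover every objective (C3 ∪ C4 = {1, 2, 3, 4, 5, 6, 7, 8}); total cost 9 + 11 = 20.
No covering selection has total cost below 20.

20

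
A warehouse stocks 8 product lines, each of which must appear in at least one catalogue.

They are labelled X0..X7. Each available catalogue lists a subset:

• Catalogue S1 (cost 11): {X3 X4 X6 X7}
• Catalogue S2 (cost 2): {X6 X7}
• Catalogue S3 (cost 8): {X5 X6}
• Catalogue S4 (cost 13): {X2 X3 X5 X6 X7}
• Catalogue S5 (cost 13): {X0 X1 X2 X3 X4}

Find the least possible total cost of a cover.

S2, S3, S5 together cover every product (S2 ∪ S3 ∪ S5 = {X0, X1, X2, X3, X4, X5, X6, X7}); total cost 2 + 8 + 13 = 23.
No covering selection has total cost below 23.

23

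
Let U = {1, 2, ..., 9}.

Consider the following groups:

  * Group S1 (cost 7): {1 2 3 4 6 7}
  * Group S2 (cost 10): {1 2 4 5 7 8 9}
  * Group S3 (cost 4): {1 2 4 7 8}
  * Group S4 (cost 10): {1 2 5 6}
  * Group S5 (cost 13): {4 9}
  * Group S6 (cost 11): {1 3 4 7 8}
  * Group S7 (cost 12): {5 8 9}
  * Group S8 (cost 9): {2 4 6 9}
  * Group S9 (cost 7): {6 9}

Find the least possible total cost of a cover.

17

S1, S2 together cover every item (S1 ∪ S2 = {1, 2, 3, 4, 5, 6, 7, 8, 9}); total cost 7 + 10 = 17.
The greedy pick S3, S1, S2 costs 21; no covering selection beats 17.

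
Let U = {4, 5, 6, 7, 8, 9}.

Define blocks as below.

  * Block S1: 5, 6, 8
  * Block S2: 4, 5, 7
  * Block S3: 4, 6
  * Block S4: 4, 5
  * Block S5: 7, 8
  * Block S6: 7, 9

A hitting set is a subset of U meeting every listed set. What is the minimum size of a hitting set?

The 3 points {5, 6, 7} hit every block.
No choice of 2 points meets every block, so 3 is the minimum.

3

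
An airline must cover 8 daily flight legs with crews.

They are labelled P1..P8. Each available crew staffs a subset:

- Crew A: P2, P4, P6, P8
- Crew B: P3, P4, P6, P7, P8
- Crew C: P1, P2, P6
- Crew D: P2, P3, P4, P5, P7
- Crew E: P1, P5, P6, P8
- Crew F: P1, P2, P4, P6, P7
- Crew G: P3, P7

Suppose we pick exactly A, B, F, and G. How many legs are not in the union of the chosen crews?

1

Union of A, B, F, G = {P1, P2, P3, P4, P6, P7, P8}.
Not covered: P5 — 1 leg.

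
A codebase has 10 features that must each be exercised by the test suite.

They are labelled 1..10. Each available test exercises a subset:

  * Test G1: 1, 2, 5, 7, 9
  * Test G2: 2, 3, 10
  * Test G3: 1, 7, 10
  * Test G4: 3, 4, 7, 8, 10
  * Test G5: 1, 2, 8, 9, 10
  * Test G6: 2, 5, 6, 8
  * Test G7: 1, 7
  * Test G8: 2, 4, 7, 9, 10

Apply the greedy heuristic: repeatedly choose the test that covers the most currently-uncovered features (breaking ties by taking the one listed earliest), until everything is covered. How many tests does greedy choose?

Greedy: pick G1 (covers 5 new) → pick G4 (covers 4 new) → pick G6 (covers 1 new). Total picks: 3.

3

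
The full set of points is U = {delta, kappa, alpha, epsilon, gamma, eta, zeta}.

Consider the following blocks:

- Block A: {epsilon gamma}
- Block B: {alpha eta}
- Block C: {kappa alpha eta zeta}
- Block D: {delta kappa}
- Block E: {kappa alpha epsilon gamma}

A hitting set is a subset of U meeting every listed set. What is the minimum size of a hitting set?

3

Take H = {kappa, alpha, epsilon}. Each listed block contains at least one of these, so H is a hitting set of size 3.
The blocks A, B, D are pairwise disjoint, so any hitting set needs a separate point for each — at least 3. Hence 3 is optimal.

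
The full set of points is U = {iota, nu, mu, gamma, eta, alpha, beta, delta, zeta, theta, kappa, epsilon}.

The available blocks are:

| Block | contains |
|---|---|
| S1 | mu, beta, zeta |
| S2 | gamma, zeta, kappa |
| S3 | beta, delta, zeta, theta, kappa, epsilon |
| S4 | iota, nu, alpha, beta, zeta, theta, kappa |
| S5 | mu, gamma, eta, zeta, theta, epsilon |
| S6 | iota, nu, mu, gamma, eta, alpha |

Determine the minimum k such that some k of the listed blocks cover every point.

2

S3 and S6 together: S3 ∪ S6 = {iota, nu, mu, gamma, eta, alpha, beta, delta, zeta, theta, kappa, epsilon} — every point is covered.
No single block has all 12 points (the largest, S4, has 7), so 2 is optimal.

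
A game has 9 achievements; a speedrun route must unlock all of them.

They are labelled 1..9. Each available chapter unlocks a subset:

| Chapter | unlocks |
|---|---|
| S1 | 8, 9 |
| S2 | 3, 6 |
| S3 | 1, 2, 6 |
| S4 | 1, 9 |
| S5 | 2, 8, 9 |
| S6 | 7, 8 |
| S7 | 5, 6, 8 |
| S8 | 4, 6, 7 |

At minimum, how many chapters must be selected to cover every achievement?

S2 and S4 and S5 and S7 and S8 together: S2 ∪ S4 ∪ S5 ∪ S7 ∪ S8 = {1, 2, 3, 4, 5, 6, 7, 8, 9} — every achievement is covered.
No 4 of the 8 chapters cover everything (all 70 combinations miss at least one achievement), so 5 is optimal.

5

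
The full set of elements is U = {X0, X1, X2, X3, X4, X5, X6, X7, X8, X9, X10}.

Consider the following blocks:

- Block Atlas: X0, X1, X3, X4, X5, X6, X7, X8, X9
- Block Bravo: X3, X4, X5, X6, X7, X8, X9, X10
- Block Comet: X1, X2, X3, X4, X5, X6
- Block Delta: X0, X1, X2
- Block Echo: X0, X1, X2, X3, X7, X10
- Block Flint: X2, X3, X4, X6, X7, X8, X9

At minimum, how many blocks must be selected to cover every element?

2

Bravo and Echo together: Bravo ∪ Echo = {X0, X1, X2, X3, X4, X5, X6, X7, X8, X9, X10} — every element is covered.
No single block has all 11 elements (the largest, Atlas, has 9), so 2 is optimal.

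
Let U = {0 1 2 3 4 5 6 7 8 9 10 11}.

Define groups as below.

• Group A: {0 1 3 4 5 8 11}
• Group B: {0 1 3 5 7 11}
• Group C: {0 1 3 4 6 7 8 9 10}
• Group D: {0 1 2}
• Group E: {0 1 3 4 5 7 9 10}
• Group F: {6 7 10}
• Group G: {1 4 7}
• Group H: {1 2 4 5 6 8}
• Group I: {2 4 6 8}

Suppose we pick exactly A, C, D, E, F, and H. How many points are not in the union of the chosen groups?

0

Union of A, C, D, E, F, H = {0, 1, 2, 3, 4, 5, 6, 7, 8, 9, 10, 11} — that's every point, so 0 are uncovered.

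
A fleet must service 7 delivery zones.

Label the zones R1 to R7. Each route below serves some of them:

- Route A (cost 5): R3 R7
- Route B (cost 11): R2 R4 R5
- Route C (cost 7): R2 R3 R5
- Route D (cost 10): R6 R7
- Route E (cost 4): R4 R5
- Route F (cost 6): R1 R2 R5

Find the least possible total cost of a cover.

25

A, D, E, F together cover every zone (A ∪ D ∪ E ∪ F = {R1, R2, R3, R4, R5, R6, R7}); total cost 5 + 10 + 4 + 6 = 25.
No covering selection has total cost below 25.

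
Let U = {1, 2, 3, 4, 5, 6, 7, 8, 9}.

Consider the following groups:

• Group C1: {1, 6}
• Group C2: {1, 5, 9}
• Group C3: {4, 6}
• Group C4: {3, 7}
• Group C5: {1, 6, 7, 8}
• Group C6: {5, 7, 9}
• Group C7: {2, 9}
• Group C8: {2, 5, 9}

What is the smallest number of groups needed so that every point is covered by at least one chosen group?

4

C3 and C4 and C5 and C8 together: C3 ∪ C4 ∪ C5 ∪ C8 = {1, 2, 3, 4, 5, 6, 7, 8, 9} — every point is covered.
Only C4 contains 3, so C4 is forced; the remaining 7 points need at least 3 more groups (each remaining group adds at most 3) — so at least 4 groups are needed, and 4 is optimal.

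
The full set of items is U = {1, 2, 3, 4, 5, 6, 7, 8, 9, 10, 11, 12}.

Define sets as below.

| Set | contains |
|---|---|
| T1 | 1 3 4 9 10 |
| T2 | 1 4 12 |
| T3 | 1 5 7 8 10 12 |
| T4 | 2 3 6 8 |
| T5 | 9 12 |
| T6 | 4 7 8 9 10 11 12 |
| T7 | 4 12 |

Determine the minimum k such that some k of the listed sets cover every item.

T3, T4, and T6 cover everything between them: the union {1, 2, 3, 4, 5, 6, 7, 8, 9, 10, 11, 12} is all of U.
Only T4 contains 2, so T4 is forced; the remaining 8 items need at least 2 more sets (each remaining set adds at most 6) — so at least 3 sets are needed, and 3 is optimal.

3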